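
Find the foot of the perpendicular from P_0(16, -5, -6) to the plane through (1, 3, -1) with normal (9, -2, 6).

n = (9, -2, 6), |n|² = 121, and n·P_0 − (-3) = 121.
t = 121/121 = 1, so the foot is P_0 − t·n = (16, -5, -6) − 1·(9, -2, 6) = (7, -3, -12).

(7, -3, -12)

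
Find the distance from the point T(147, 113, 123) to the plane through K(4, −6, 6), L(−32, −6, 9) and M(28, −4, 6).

KL = (−36, 0, 3) and KM = (24, 2, 0), so a normal is n = KL × KM = (−6, 72, −72).
Then n·(147, 113, 123) − (−888) = −714.
|n| = √(36 + 5184 + 5184) = 102, so the distance is |-714|/102 = 7.

7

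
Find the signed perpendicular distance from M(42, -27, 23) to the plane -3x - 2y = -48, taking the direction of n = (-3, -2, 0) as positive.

-24√13/13

n·M − (-48) = -24.
|n| = √13, so the signed distance is -24√13/13.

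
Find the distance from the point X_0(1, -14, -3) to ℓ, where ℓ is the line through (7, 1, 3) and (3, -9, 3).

A direction vector is d = (-4, -10, 0).
AP = (-6, -15, -6), and AP × d = (-60, 24, 0).
|AP × d|² = 4176 and |d|² = 116, so the distance is √(4176/116) = √36 = 6.

6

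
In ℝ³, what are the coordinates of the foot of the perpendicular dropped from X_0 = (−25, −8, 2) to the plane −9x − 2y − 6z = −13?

n = (−9, −2, −6), |n|² = 121, and n·X_0 − (-13) = 242.
t = 242/121 = 2, so the foot is X_0 − t·n = (−25, −8, 2) − 2·(−9, −2, −6) = (−7, −4, 14).

(-7, -4, 14)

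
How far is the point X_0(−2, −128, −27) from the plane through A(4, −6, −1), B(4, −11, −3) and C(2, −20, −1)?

2

AB = (0, −5, −2) and AC = (−2, −14, 0), so a normal is n = AB × AC = (−28, 4, −10).
n = (−28, 4, −10); n·P − (-126) = -60; |n| = 30; distance = 60/30 = 2.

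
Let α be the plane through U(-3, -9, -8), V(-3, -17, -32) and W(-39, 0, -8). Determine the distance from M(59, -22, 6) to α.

UV = (0, -8, -24) and UW = (-36, 9, 0), so a normal is n = UV × UW = (216, 864, -288).
Then n·(59, -22, 6) - (-6120) = -1872.
|n| = √(46656 + 746496 + 82944) = 936, so the distance is |-1872|/936 = 2.

2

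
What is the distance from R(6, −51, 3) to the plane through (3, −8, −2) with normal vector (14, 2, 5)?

19/15

The plane has equation n·(r − (3, −8, −2)) = 0, i.e. n·r = 16.
Then n·(6, −51, 3) − 16 = −19.
|n| = √(196 + 4 + 25) = 15, so the distance is |-19|/15 = 19/15.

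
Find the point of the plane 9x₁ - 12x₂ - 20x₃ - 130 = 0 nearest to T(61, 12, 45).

(70, 0, 25)

n = (9, -12, -20), |n|² = 625, and n·T − 130 = -625.
t = -625/625 = -1, so the foot is T − t·n = (61, 12, 45) − (-1)·(9, -12, -20) = (70, 0, 25).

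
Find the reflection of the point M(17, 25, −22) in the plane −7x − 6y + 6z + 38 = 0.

(-25, -11, 14)

n = (−7, −6, 6), |n|² = 121, n·M − (-38) = -363, so t = -363/121 = -3.
Foot F = M − (-3)·n = (−4, 7, −4); the reflection is 2F − M = (−25, −11, 14).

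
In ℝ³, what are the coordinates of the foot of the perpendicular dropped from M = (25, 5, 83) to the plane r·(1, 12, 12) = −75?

(21, -43, 35)

The perpendicular from M has direction n = (1, 12, 12): r = (25, 5, 83) + t(1, 12, 12).
Substitute into the plane: n·(M + tn) = -75 gives 1081 + 289t = -75, so t = -4.
Foot = (25, 5, 83) + (-4)·(1, 12, 12) = (21, −43, 35).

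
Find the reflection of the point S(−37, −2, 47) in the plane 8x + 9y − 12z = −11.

(11, 52, -25)

n = (8, 9, −12), |n|² = 289, n·S − (-11) = -867, so t = -867/289 = -3.
Foot F = S − (-3)·n = (−13, 25, 11); the reflection is 2F − S = (11, 52, −25).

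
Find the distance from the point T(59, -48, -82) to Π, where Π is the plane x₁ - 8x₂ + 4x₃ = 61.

6

n = (1, -8, 4); n·P − 61 = 54; |n| = 9; distance = 54/9 = 6.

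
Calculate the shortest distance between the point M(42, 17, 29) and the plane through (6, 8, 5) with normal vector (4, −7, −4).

5/3

The plane has equation n·(r − (6, 8, 5)) = 0, i.e. n·r = -52.
Then n·(42, 17, 29) − (−52) = −15.
|n| = √(16 + 49 + 16) = 9, so the distance is |-15|/9 = 5/3.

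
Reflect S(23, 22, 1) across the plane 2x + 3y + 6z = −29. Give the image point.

(11, 4, -35)

With n = (2, 3, 6), the signed offset is (n·S − (-29))/|n|² = 147/49 = 3.
S' = S − 2t·n = (23, 22, 1) − 6·(2, 3, 6) = (11, 4, −35).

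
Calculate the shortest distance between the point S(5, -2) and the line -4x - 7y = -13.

The normal to the line is n = (-4, -7) with |n| = √65.
|n·S − (-13)| = |-6 − (-13)| = 7, so the distance is 7/√65 = 7√65/65.

7/√65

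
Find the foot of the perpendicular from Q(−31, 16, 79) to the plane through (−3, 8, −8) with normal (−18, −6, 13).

n = (−18, −6, 13), |n|² = 529, and n·Q − (-98) = 1587.
t = 1587/529 = 3, so the foot is Q − t·n = (−31, 16, 79) − 3·(−18, −6, 13) = (23, 34, 40).

(23, 34, 40)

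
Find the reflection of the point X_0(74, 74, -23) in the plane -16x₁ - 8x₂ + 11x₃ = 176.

(-86, -6, 87)

With n = (-16, -8, 11), the signed offset is (n·X_0 − 176)/|n|² = -2205/441 = -5.
X_0' = X_0 − 2t·n = (74, 74, -23) − (-10)·(-16, -8, 11) = (-86, -6, 87).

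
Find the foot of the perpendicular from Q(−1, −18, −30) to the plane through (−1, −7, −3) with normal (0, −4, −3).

n = (0, −4, −3), |n|² = 25, and n·Q − 37 = 125.
t = 125/25 = 5, so the foot is Q − t·n = (−1, −18, −30) − 5·(0, −4, −3) = (−1, 2, −15).

(-1, 2, -15)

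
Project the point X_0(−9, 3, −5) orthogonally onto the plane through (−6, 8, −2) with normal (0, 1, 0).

The perpendicular from X_0 has direction n = (0, 1, 0): r = (−9, 3, −5) + t(0, 1, 0).
Substitute into the plane: n·(X_0 + tn) = 8 gives 3 + 1t = 8, so t = 5.
Foot = (−9, 3, −5) + 5·(0, 1, 0) = (−9, 8, −5).

(-9, 8, -5)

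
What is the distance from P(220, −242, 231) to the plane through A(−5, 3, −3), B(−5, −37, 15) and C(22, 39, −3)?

9

AB = (0, −40, 18) and AC = (27, 36, 0), so a normal is n = AB × AC = (−648, 486, 1080).
n = (−648, 486, 1080); n·P − 1458 = -12150; |n| = 1350; distance = 12150/1350 = 9.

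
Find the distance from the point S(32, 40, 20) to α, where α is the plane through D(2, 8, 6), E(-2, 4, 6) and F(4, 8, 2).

10/3

DE = (-4, -4, 0) and DF = (2, 0, -4), so a normal is n = DE × DF = (16, -16, 8).
Then n·(32, 40, 20) - (-48) = 80.
|n| = √(256 + 256 + 64) = 24, so the distance is |80|/24 = 10/3.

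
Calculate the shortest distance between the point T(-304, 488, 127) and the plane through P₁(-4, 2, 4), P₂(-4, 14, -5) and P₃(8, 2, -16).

6

P₁P₂ = (0, 12, -9) and P₁P₃ = (12, 0, -20), so a normal is n = P₁P₂ × P₁P₃ = (-240, -108, -144).
Then n·(-304, 488, 127) - 168 = 1800.
|n| = √(57600 + 11664 + 20736) = 300, so the distance is |1800|/300 = 6.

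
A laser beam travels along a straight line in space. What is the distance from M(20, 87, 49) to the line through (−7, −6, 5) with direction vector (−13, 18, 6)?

Direction vector d = (−13, 18, 6).
AP = (27, 93, 44); AP·d = 1587, |AP|² = 11314, |d|² = 529.
distance² = |AP|² − (AP·d)²/|d|² = 11314 − 2518569/529 = 6553, so the distance is √6553.

√6553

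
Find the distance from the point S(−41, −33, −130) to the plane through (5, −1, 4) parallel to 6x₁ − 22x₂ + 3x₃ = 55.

Parallel planes share the normal n = (6, −22, 3); since (5, −1, 4) lies on the plane, its equation is 6x₁ − 22x₂ + 3x₃ = 64.
d = |6·(-41) + (-22)·(-33) + 3·(-130) − 64| / √(36 + 484 + 9) = |26| / 23 = 26/23.

26/23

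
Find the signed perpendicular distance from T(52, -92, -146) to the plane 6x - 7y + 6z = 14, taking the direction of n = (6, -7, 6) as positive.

n·T − 14 = 66.
|n| = 11, so the signed distance is 66/11 = 6.

6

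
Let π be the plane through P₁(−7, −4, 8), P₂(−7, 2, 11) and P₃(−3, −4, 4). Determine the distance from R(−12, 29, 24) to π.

P₁P₂ = (0, 6, 3) and P₁P₃ = (4, 0, −4), so a normal is n = P₁P₂ × P₁P₃ = (−24, 12, −24).
n = (−24, 12, −24); n·P − (-72) = 132; |n| = 36; distance = 132/36 = 11/3.

11/3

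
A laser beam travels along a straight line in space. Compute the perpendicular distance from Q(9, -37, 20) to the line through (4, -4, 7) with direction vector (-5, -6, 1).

Direction vector d = (-5, -6, 1).
AP = (5, -33, 13); AP·d = 186, |AP|² = 1283, |d|² = 62.
distance² = |AP|² − (AP·d)²/|d|² = 1283 − 34596/62 = 725, so the distance is 5√29.

5√29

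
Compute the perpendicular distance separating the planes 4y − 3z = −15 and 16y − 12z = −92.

Divide the second equation by 4 to match normals: 4y − 3z = -23.
Both planes have normal n = (0, 4, −3), |n| = 5. Any point on the first plane is at distance |(-23) − (-15)|/|n| = 8/5 from the second.

8/5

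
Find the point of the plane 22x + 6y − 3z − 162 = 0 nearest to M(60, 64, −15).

(-6, 46, -6)

n = (22, 6, −3), |n|² = 529, and n·M − 162 = 1587.
t = 1587/529 = 3, so the foot is M − t·n = (60, 64, −15) − 3·(22, 6, −3) = (−6, 46, −6).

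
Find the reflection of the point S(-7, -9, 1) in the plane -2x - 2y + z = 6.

With n = (-2, -2, 1), the signed offset is (n·S − 6)/|n|² = 27/9 = 3.
S' = S − 2t·n = (-7, -9, 1) − 6·(-2, -2, 1) = (5, 3, -5).

(5, 3, -5)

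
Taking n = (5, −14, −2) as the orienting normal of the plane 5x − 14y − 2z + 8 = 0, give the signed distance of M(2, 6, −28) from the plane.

-2/3

n·M − (-8) = -10.
|n| = 15, so the signed distance is -10/15 = -2/3.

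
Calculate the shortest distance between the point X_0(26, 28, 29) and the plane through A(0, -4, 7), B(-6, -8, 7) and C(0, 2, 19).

AB = (-6, -4, 0) and AC = (0, 6, 12), so a normal is n = AB × AC = (-48, 72, -36).
Then n·(26, 28, 29) - (-540) = 264.
|n| = √(2304 + 5184 + 1296) = 12√61, so the distance is |264|/(12√61) = 22√61/61.

22√61/61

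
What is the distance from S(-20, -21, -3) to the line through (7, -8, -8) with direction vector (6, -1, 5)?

Direction vector d = (6, -1, 5).
AP = (-27, -13, 5), and AP × d = (-60, 165, 105).
|AP × d|² = 41850 and |d|² = 62, so the distance is √(41850/62) = √675 = 15√3.

15√3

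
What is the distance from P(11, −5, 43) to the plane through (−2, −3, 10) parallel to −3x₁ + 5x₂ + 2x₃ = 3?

Parallel planes share the normal n = (−3, 5, 2); since (−2, −3, 10) lies on the plane, its equation is −3x₁ + 5x₂ + 2x₃ = 11.
Then n·(11, −5, 43) − 11 = 17.
|n| = √(9 + 25 + 4) = √38, so the distance is |17|/√38 = 17√38/38.

17√38/38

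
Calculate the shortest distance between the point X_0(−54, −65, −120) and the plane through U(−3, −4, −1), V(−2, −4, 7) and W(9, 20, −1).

UV = (1, 0, 8) and UW = (12, 24, 0), so a normal is n = UV × UW = (−192, 96, 24).
n = (−192, 96, 24); n·P − 168 = 1080; |n| = 216; distance = 1080/216 = 5.

5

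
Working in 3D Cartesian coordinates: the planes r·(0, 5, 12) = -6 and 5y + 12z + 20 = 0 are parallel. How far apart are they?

14/13

With common normal n = (0, 5, 12) (|n| = 13), the distance is |(-6) − (-20)|/|n| = 14/13.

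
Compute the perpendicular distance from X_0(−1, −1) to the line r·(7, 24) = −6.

d = |7·(-1) + 24·(-1) − (-6)| / √(49 + 576) = |-25|/25 = 1.

1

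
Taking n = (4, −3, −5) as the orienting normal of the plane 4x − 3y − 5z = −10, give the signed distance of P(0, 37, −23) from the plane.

n·P − (-10) = 14.
|n| = 5√2, so the signed distance is 7√2/5.

7√2/5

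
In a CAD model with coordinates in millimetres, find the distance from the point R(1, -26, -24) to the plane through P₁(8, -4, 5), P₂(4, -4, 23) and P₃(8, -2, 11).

1

P₁P₂ = (-4, 0, 18) and P₁P₃ = (0, 2, 6), so a normal is n = P₁P₂ × P₁P₃ = (-36, 24, -8).
Then n·(1, -26, -24) - (-424) = -44.
|n| = √(1296 + 576 + 64) = 44, so the distance is |-44|/44 = 1.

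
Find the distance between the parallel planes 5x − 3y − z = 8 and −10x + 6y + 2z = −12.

Divide the second equation by -2 to match normals: 5x − 3y − z = 6.
With common normal n = (5, −3, −1) (|n| = √35), the distance is |8 − 6|/|n| = 2/√35.

2/√35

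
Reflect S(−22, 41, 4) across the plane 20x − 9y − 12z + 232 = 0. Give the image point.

(18, 23, -20)

n = (20, −9, −12), |n|² = 625, n·S − (-232) = -625, so t = -625/625 = -1.
Foot F = S − (-1)·n = (−2, 32, −8); the reflection is 2F − S = (18, 23, −20).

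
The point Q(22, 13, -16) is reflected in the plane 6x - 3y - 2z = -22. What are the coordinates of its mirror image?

With n = (6, -3, -2), the signed offset is (n·Q − (-22))/|n|² = 147/49 = 3.
Q' = Q − 2t·n = (22, 13, -16) − 6·(6, -3, -2) = (-14, 31, -4).

(-14, 31, -4)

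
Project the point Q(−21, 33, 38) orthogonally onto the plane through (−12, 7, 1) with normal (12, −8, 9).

n = (12, −8, 9), |n|² = 289, and n·Q − (-191) = 17.
t = 17/289 = 1/17, so the foot is Q − t·n = (−21, 33, 38) − (1/17)·(12, −8, 9) = (−369/17, 569/17, 637/17).

(-369/17, 569/17, 637/17)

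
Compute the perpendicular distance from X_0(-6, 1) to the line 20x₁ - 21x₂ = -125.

16/29

d = |20·(-6) + (-21)·1 − (-125)| / √(400 + 441) = |-16|/29 = 16/29.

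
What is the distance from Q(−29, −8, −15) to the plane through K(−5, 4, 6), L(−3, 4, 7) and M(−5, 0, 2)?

2

KL = (2, 0, 1) and KM = (0, −4, −4), so a normal is n = KL × KM = (4, 8, −8).
Then n·(−29, −8, −15) − (−36) = −24.
|n| = √(16 + 64 + 64) = 12, so the distance is |-24|/12 = 2.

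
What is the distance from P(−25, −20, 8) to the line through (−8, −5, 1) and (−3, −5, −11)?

√394

A direction vector is d = (5, 0, −12).
AP = (−17, −15, 7), and AP × d = (180, −169, 75).
|AP × d|² = 66586 and |d|² = 169, so the distance is √(66586/169) = √394.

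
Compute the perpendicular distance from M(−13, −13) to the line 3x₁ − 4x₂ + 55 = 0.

d = |3·(-13) + (-4)·(-13) − (-55)| / √(9 + 16) = |68|/5 = 68/5.

68/5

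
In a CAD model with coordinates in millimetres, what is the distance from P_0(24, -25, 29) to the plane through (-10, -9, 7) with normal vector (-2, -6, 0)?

The plane has equation n·(r − (-10, -9, 7)) = 0, i.e. n·r = 74.
d = |(-2)·24 + (-6)·(-25) − 74| / √(4 + 36 + 0) = |28| / (2√10) = 7√10/5.

14/√10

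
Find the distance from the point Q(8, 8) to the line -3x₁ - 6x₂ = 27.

The normal to the line is n = (-3, -6) with |n| = 3√5.
|n·Q − 27| = |-72 − 27| = 99, so the distance is 99/(3√5) = 33/√5.

33/√5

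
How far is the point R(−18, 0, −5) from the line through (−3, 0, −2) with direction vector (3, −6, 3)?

Direction vector d = (3, −6, 3).
AP = (−15, 0, −3); AP·d = -54, |AP|² = 234, |d|² = 54.
distance² = |AP|² − (AP·d)²/|d|² = 234 − 2916/54 = 180, so the distance is 6√5.

6√5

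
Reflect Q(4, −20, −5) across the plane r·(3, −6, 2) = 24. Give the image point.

(-8, 4, -13)

With n = (3, −6, 2), the signed offset is (n·Q − 24)/|n|² = 98/49 = 2.
Q' = Q − 2t·n = (4, −20, −5) − 4·(3, −6, 2) = (−8, 4, −13).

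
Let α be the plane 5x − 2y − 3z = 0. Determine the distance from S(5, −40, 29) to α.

18/√38

Normal vector n = (5, −2, −3), and n·(5, −40, 29) − 0 = 18.
|n| = √(25 + 4 + 9) = √38, so the distance is |18|/√38 = 9√38/19.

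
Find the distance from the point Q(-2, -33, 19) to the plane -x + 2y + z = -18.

9√6/2

Normal vector n = (-1, 2, 1), and n·(-2, -33, 19) - (-18) = -27.
|n| = √(1 + 4 + 1) = √6, so the distance is |-27|/√6 = 9√6/2.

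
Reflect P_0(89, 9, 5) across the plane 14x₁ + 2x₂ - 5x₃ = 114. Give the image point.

(-51, -11, 55)

With n = (14, 2, -5), the signed offset is (n·P_0 − 114)/|n|² = 1125/225 = 5.
P_0' = P_0 − 2t·n = (89, 9, 5) − 10·(14, 2, -5) = (-51, -11, 55).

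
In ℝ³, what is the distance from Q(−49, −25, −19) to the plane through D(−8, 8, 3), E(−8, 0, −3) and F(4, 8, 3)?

DE = (0, −8, −6) and DF = (12, 0, 0), so a normal is n = DE × DF = (0, −72, 96).
n = (0, −72, 96); n·P − (-288) = 264; |n| = 120; distance = 264/120 = 11/5.

11/5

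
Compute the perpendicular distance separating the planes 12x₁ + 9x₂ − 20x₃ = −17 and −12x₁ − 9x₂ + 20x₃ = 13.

4/25

Divide the second equation by -1 to match normals: 12x₁ + 9x₂ − 20x₃ = -13.
With common normal n = (12, 9, −20) (|n| = 25), the distance is |(-17) − (-13)|/|n| = 4/25.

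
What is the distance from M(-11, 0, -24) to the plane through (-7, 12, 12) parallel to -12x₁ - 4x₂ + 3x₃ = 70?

12/13

Parallel planes share the normal n = (-12, -4, 3); since (-7, 12, 12) lies on the plane, its equation is -12x₁ - 4x₂ + 3x₃ = 72.
d = |(-12)·(-11) + (-4)·0 + 3·(-24) − 72| / √(144 + 16 + 9) = |-12| / 13 = 12/13.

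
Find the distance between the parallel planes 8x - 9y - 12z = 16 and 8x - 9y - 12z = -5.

Both planes have normal n = (8, -9, -12), |n| = 17. Any point on the first plane is at distance |(-5) − 16|/|n| = 21/17 from the second.

21/17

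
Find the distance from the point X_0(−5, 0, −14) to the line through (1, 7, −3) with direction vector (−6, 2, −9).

√85

Direction vector d = (−6, 2, −9).
AP = (−6, −7, −11), and AP × d = (85, 12, −54).
|AP × d|² = 10285 and |d|² = 121, so the distance is √(10285/121) = √85.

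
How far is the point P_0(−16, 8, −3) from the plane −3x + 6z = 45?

√5

Normal vector n = (−3, 0, 6), and n·(−16, 8, −3) − 45 = −15.
|n| = √(9 + 0 + 36) = 3√5, so the distance is |-15|/(3√5) = √5.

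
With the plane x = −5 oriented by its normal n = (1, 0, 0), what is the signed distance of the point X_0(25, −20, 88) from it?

n·X_0 − (-5) = 30.
|n| = 1, so the signed distance is 30/1 = 30.

30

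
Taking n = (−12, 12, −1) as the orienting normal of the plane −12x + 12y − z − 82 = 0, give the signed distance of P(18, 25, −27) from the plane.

n·P − 82 = 29.
|n| = 17, so the signed distance is 29/17.

29/17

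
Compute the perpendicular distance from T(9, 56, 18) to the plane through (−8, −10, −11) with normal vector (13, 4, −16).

The plane has equation n·(r − (−8, −10, −11)) = 0, i.e. n·r = 32.
Then n·(9, 56, 18) − 32 = 21.
|n| = √(169 + 16 + 256) = 21, so the distance is |21|/21 = 1.

1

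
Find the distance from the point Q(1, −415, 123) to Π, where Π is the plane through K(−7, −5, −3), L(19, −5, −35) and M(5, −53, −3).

6

KL = (26, 0, −32) and KM = (12, −48, 0), so a normal is n = KL × KM = (−1536, −384, −1248).
Then n·(1, −415, 123) − 16416 = −12096.
|n| = √(2359296 + 147456 + 1557504) = 2016, so the distance is |-12096|/2016 = 6.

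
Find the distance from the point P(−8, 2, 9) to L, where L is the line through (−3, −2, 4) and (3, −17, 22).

√66

A direction vector is d = (6, −15, 18).
AP = (−5, 4, 5); AP·d = 0, |AP|² = 66, |d|² = 585.
distance² = |AP|² − (AP·d)²/|d|² = 66 − 0/585 = 66, so the distance is √66.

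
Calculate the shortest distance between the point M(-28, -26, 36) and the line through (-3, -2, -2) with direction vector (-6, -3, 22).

Direction vector d = (-6, -3, 22).
AP = (-25, -24, 38), and AP × d = (-414, 322, -69).
|AP × d|² = 279841 and |d|² = 529, so the distance is √(279841/529) = √529 = 23.

23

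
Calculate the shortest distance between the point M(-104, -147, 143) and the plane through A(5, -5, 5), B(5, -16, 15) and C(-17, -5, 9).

8

AB = (0, -11, 10) and AC = (-22, 0, 4), so a normal is n = AB × AC = (-44, -220, -242).
d = |(-44)·(-104) + (-220)·(-147) + (-242)·143 − (-330)| / √(1936 + 48400 + 58564) = |2640| / 330 = 8.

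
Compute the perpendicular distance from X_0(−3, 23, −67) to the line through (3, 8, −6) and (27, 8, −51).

√1381

A direction vector is d = (24, 0, −45).
AP = (−6, 15, −61); AP·d = 2601, |AP|² = 3982, |d|² = 2601.
distance² = |AP|² − (AP·d)²/|d|² = 3982 − 6765201/2601 = 1381, so the distance is √1381.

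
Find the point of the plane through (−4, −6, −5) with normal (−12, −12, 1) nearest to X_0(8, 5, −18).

(-4, -7, -17)

The perpendicular from X_0 has direction n = (−12, −12, 1): r = (8, 5, −18) + λ(−12, −12, 1).
Substitute into the plane: n·(X_0 + λn) = 115 gives -174 + 289λ = 115, so λ = 1.
Foot = (8, 5, −18) + 1·(−12, −12, 1) = (−4, −7, −17).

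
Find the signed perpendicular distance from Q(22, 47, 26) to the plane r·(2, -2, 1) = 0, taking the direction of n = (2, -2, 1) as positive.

n·Q − 0 = -24.
|n| = 3, so the signed distance is -24/3 = -8.

-8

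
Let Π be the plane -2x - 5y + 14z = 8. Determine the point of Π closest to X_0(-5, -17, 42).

(1, -2, 0)

The perpendicular from X_0 has direction n = (-2, -5, 14): r = (-5, -17, 42) + μ(-2, -5, 14).
Substitute into the plane: n·(X_0 + μn) = 8 gives 683 + 225μ = 8, so μ = -3.
Foot = (-5, -17, 42) + (-3)·(-2, -5, 14) = (1, -2, 0).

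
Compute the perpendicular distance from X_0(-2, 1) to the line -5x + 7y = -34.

51√74/74

The normal to the line is n = (-5, 7) with |n| = √74.
|n·X_0 − (-34)| = |17 − (-34)| = 51, so the distance is 51/√74 = 51√74/74.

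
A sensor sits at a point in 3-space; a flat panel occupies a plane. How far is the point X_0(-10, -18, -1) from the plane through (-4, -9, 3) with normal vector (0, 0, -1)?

The plane has equation n·(r − (-4, -9, 3)) = 0, i.e. n·r = -3.
Then n·(-10, -18, -1) - (-3) = 4.
|n| = √(0 + 0 + 1) = 1, so the distance is |4|/1 = 4.

4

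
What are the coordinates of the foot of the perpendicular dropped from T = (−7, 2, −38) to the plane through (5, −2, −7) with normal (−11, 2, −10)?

The perpendicular from T has direction n = (−11, 2, −10): r = (−7, 2, −38) + t(−11, 2, −10).
Substitute into the plane: n·(T + tn) = 11 gives 461 + 225t = 11, so t = -2.
Foot = (−7, 2, −38) + (-2)·(−11, 2, −10) = (15, −2, −18).

(15, -2, -18)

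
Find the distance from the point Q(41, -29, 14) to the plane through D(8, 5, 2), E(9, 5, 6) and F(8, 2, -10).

16/√33

DE = (1, 0, 4) and DF = (0, -3, -12), so a normal is n = DE × DF = (12, 12, -3).
Then n·(41, -29, 14) - 150 = -48.
|n| = √(144 + 144 + 9) = 3√33, so the distance is |-48|/(3√33) = 16/√33.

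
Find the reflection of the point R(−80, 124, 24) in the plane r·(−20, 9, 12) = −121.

(120, 34, -96)

n = (−20, 9, 12), |n|² = 625, n·R − (-121) = 3125, so t = 3125/625 = 5.
Foot F = R − 5·n = (20, 79, −36); the reflection is 2F − R = (120, 34, −96).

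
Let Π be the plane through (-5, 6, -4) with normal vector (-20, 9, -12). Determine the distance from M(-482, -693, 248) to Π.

The plane has equation n·(r − (-5, 6, -4)) = 0, i.e. n·r = 202.
n = (-20, 9, -12); n·P − 202 = 225; |n| = 25; distance = 225/25 = 9.

9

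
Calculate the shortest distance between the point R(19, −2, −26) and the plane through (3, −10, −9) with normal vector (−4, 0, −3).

13/5

The plane has equation n·(r − (3, −10, −9)) = 0, i.e. n·r = 15.
n = (−4, 0, −3); n·P − 15 = -13; |n| = 5; distance = 13/5.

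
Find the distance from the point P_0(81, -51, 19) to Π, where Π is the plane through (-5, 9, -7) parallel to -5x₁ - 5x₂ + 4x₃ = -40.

26/√66

Parallel planes share the normal n = (-5, -5, 4); since (-5, 9, -7) lies on the plane, its equation is -5x₁ - 5x₂ + 4x₃ = -48.
Then n·(81, -51, 19) - (-48) = -26.
|n| = √(25 + 25 + 16) = √66, so the distance is |-26|/√66 = 13√66/33.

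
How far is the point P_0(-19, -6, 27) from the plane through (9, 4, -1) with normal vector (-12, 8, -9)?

The plane has equation n·(r − (9, 4, -1)) = 0, i.e. n·r = -67.
n = (-12, 8, -9); n·P − (-67) = 4; |n| = 17; distance = 4/17.

4/17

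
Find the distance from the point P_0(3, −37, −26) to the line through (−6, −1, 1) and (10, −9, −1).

9√17

A direction vector is d = (16, −8, −2).
AP = (9, −36, −27); AP·d = 486, |AP|² = 2106, |d|² = 324.
distance² = |AP|² − (AP·d)²/|d|² = 2106 − 236196/324 = 1377, so the distance is 9√17.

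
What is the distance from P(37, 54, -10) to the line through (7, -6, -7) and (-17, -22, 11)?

6√53

A direction vector is d = (-24, -16, 18).
AP = (30, 60, -3), and AP × d = (1032, -468, 960).
|AP × d|² = 2205648 and |d|² = 1156, so the distance is √(2205648/1156) = √1908 = 6√53.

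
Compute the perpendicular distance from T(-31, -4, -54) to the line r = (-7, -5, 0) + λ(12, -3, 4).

Direction vector d = (12, -3, 4).
AP = (-24, 1, -54), and AP × d = (-158, -552, 60).
|AP × d|² = 333268 and |d|² = 169, so the distance is √(333268/169) = √1972 = 2√493.

2√493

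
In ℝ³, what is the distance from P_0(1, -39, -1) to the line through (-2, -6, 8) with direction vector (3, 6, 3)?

3√35

Direction vector d = (3, 6, 3).
AP = (3, -33, -9), and AP × d = (-45, -36, 117).
|AP × d|² = 17010 and |d|² = 54, so the distance is √(17010/54) = √315 = 3√35.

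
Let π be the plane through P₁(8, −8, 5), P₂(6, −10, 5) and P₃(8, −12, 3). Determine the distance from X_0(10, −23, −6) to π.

P₁P₂ = (−2, −2, 0) and P₁P₃ = (0, −4, −2), so a normal is n = P₁P₂ × P₁P₃ = (4, −4, 8).
n = (4, −4, 8); n·P − 104 = -20; |n| = 4√6; distance = 20/(4√6) = 5√6/6.

5/√6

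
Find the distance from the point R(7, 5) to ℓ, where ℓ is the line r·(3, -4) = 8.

7/5

d = |3·7 + (-4)·5 − 8| / √(9 + 16) = |-7|/5 = 7/5.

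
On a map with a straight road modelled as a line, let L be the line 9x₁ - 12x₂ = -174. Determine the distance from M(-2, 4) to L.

36/5

The normal to the line is n = (9, -12) with |n| = 15.
|n·M − (-174)| = |-66 − (-174)| = 108, so the distance is 108/15 = 36/5.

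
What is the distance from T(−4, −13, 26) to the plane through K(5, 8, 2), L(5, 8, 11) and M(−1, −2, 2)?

18/√34

KL = (0, 0, 9) and KM = (−6, −10, 0), so a normal is n = KL × KM = (90, −54, 0).
Then n·(−4, −13, 26) − 18 = 324.
|n| = √(8100 + 2916 + 0) = 18√34, so the distance is |324|/(18√34) = 9√34/17.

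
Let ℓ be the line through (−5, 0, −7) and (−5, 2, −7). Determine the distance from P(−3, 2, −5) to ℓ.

2√2

A direction vector is d = (0, 2, 0).
AP = (2, 2, 2), and AP × d = (−4, 0, 4).
|AP × d|² = 32 and |d|² = 4, so the distance is √(32/4) = √8 = 2√2.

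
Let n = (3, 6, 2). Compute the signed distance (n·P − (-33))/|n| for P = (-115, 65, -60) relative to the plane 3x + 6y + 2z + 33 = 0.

-6

n·P − (-33) = -42.
|n| = 7, so the signed distance is -42/7 = -6.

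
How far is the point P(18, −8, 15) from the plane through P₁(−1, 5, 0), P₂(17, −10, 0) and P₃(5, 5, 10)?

P₁P₂ = (18, −15, 0) and P₁P₃ = (6, 0, 10), so a normal is n = P₁P₂ × P₁P₃ = (−150, −180, 90).
Then n·(18, −8, 15) − (−750) = 840.
|n| = √(22500 + 32400 + 8100) = 30√70, so the distance is |840|/(30√70) = 2√70/5.

28/√70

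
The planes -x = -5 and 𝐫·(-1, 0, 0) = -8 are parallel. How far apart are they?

3

Both planes have normal n = (-1, 0, 0), |n| = 1. Any point on the first plane is at distance |(-8) − (-5)|/|n| = 3/1 = 3 from the second.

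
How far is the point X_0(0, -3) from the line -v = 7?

4

d = |0·0 + (-1)·(-3) − 7| / √(0 + 1) = |-4|/1 = 4.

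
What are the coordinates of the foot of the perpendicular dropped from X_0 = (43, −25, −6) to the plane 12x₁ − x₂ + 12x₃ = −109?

(19, -23, -30)

The perpendicular from X_0 has direction n = (12, −1, 12): r = (43, −25, −6) + μ(12, −1, 12).
Substitute into the plane: n·(X_0 + μn) = -109 gives 469 + 289μ = -109, so μ = -2.
Foot = (43, −25, −6) + (-2)·(12, −1, 12) = (19, −23, −30).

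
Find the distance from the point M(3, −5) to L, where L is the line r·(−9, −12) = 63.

The normal to the line is n = (−9, −12) with |n| = 15.
|n·M − 63| = |33 − 63| = 30, so the distance is 30/15 = 2.

2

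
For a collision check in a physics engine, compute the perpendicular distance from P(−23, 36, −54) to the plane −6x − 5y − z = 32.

20/√62

Normal vector n = (−6, −5, −1), and n·(−23, 36, −54) − 32 = −20.
|n| = √(36 + 25 + 1) = √62, so the distance is |-20|/√62 = 20/√62.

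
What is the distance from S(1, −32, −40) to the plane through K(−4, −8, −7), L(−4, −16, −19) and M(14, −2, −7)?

11/√14

KL = (0, −8, −12) and KM = (18, 6, 0), so a normal is n = KL × KM = (72, −216, 144).
d = |72·1 + (-216)·(-32) + 144·(-40) − 432| / √(5184 + 46656 + 20736) = |792| / (72√14) = 11/√14.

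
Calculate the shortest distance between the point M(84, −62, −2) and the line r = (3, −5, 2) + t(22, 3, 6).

Direction vector d = (22, 3, 6).
AP = (81, −57, −4); AP·d = 1587, |AP|² = 9826, |d|² = 529.
distance² = |AP|² − (AP·d)²/|d|² = 9826 − 2518569/529 = 5065, so the distance is √5065.

√5065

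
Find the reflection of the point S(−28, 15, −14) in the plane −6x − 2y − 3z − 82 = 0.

(-4, 23, -2)

n = (−6, −2, −3), |n|² = 49, n·S − 82 = 98, so t = 98/49 = 2.
Foot F = S − 2·n = (−16, 19, −8); the reflection is 2F − S = (−4, 23, −2).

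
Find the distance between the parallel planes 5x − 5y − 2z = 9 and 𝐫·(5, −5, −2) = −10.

19√6/18

Both planes have normal n = (5, −5, −2), |n| = 3√6. Any point on the first plane is at distance |(-10) − 9|/|n| = 19/(3√6) from the second.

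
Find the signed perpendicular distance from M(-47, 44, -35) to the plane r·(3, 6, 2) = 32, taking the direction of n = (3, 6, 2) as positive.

n·M − 32 = 21.
|n| = 7, so the signed distance is 21/7 = 3.

3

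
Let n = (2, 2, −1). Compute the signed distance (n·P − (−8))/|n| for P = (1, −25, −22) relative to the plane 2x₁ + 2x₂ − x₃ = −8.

n·P − (-8) = -18.
|n| = 3, so the signed distance is -18/3 = -6.

-6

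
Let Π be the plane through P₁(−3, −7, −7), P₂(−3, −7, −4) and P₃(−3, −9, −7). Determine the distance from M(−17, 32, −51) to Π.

14

P₁P₂ = (0, 0, 3) and P₁P₃ = (0, −2, 0), so a normal is n = P₁P₂ × P₁P₃ = (6, 0, 0).
d = |6·(-17) − (-18)| / √(36 + 0 + 0) = |-84| / 6 = 14.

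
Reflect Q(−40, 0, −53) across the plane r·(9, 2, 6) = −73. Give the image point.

With n = (9, 2, 6), the signed offset is (n·Q − (-73))/|n|² = -605/121 = -5.
Q' = Q − 2t·n = (−40, 0, −53) − (-10)·(9, 2, 6) = (50, 20, 7).

(50, 20, 7)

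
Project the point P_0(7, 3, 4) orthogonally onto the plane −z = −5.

The perpendicular from P_0 has direction n = (0, 0, −1): r = (7, 3, 4) + λ(0, 0, −1).
Substitute into the plane: n·(P_0 + λn) = -5 gives -4 + 1λ = -5, so λ = -1.
Foot = (7, 3, 4) + (-1)·(0, 0, −1) = (7, 3, 5).

(7, 3, 5)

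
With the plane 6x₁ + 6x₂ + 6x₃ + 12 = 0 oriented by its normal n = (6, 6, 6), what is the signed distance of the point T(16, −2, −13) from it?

√3

n·T − (-12) = 18.
|n| = 6√3, so the signed distance is √3.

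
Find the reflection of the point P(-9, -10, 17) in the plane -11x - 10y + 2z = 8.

With n = (-11, -10, 2), the signed offset is (n·P − 8)/|n|² = 225/225 = 1.
P' = P − 2t·n = (-9, -10, 17) − 2·(-11, -10, 2) = (13, 10, 13).

(13, 10, 13)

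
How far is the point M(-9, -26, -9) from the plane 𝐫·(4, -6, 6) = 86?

10/√22

n = (4, -6, 6); n·P − 86 = -20; |n| = 2√22; distance = 20/(2√22) = 10/√22.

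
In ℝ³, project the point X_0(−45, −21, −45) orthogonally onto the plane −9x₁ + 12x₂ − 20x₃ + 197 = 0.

(-27, -45, -5)

n = (−9, 12, −20), |n|² = 625, and n·X_0 − (-197) = 1250.
t = 1250/625 = 2, so the foot is X_0 − t·n = (−45, −21, −45) − 2·(−9, 12, −20) = (−27, −45, −5).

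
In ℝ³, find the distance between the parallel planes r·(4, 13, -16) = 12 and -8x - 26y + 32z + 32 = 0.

4/21

Divide the second equation by -2 to match normals: 4x + 13y - 16z = 16.
With common normal n = (4, 13, -16) (|n| = 21), the distance is |12 − 16|/|n| = 4/21.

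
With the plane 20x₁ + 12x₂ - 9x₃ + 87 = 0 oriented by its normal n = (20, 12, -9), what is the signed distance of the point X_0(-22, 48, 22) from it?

1

n·X_0 − (-87) = 25.
|n| = 25, so the signed distance is 25/25 = 1.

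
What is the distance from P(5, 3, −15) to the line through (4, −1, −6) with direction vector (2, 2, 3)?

Direction vector d = (2, 2, 3).
AP = (1, 4, −9), and AP × d = (30, −21, −6).
|AP × d|² = 1377 and |d|² = 17, so the distance is √(1377/17) = √81 = 9.

9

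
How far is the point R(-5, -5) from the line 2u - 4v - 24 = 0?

7√5/5

d = |2·(-5) + (-4)·(-5) − 24| / √(4 + 16) = |-14|/(2√5) = 7/√5.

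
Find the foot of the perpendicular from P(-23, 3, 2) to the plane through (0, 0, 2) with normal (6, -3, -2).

n = (6, -3, -2), |n|² = 49, and n·P − (-4) = -147.
t = -147/49 = -3, so the foot is P − t·n = (-23, 3, 2) − (-3)·(6, -3, -2) = (-5, -6, -4).

(-5, -6, -4)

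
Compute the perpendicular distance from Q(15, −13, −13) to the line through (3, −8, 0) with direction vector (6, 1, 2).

3√33

Direction vector d = (6, 1, 2).
AP = (12, −5, −13), and AP × d = (3, −102, 42).
|AP × d|² = 12177 and |d|² = 41, so the distance is √(12177/41) = √297 = 3√33.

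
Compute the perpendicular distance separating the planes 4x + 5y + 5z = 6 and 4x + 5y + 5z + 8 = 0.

With common normal n = (4, 5, 5) (|n| = √66), the distance is |6 − (-8)|/|n| = 14/√66 = 7√66/33.

14/√66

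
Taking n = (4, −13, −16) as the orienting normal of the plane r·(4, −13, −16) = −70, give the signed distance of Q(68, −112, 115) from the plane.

-2

n·Q − (-70) = -42.
|n| = 21, so the signed distance is -42/21 = -2.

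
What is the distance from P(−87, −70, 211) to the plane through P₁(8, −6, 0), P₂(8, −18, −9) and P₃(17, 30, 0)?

8

P₁P₂ = (0, −12, −9) and P₁P₃ = (9, 36, 0), so a normal is n = P₁P₂ × P₁P₃ = (324, −81, 108).
d = |324·(-87) + (-81)·(-70) + 108·211 − 3078| / √(104976 + 6561 + 11664) = |-2808| / 351 = 8.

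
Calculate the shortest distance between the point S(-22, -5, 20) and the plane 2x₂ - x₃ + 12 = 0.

d = |2·(-5) + (-1)·20 − (-12)| / √(0 + 4 + 1) = |-18| / √5 = 18√5/5.

18/√5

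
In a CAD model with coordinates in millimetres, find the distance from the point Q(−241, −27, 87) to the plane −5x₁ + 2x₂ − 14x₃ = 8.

5

Normal vector n = (−5, 2, −14), and n·(−241, −27, 87) − 8 = −75.
|n| = √(25 + 4 + 196) = 15, so the distance is |-75|/15 = 5.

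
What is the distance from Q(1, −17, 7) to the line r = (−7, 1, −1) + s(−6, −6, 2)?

Direction vector d = (−6, −6, 2).
AP = (8, −18, 8), and AP × d = (12, −64, −156).
|AP × d|² = 28576 and |d|² = 76, so the distance is √(28576/76) = √376 = 2√94.

2√94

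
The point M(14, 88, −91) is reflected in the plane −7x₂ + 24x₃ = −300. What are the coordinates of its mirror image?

With n = (0, −7, 24), the signed offset is (n·M − (-300))/|n|² = -2500/625 = -4.
M' = M − 2t·n = (14, 88, −91) − (-8)·(0, −7, 24) = (14, 32, 101).

(14, 32, 101)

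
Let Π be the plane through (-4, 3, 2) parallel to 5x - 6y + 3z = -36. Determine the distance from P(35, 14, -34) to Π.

Parallel planes share the normal n = (5, -6, 3); since (-4, 3, 2) lies on the plane, its equation is 5x - 6y + 3z = -32.
d = |5·35 + (-6)·14 + 3·(-34) − (-32)| / √(25 + 36 + 9) = |21| / √70 = 21/√70.

3√70/10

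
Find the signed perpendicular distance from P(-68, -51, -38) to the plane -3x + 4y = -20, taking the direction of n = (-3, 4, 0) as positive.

n·P − (-20) = 20.
|n| = 5, so the signed distance is 20/5 = 4.

4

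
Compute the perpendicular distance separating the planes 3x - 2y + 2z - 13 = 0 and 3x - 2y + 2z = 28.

With common normal n = (3, -2, 2) (|n| = √17), the distance is |13 − 28|/|n| = 15/√17.

15√17/17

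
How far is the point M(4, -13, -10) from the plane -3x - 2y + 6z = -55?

d = |(-3)·4 + (-2)·(-13) + 6·(-10) − (-55)| / √(9 + 4 + 36) = |9| / 7 = 9/7.

9/7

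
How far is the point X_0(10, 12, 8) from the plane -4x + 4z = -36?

7√2/2

d = |(-4)·10 + 4·8 − (-36)| / √(16 + 0 + 16) = |28| / (4√2) = 7/√2.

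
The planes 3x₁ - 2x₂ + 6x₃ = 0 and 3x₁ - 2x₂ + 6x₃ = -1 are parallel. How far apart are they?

With common normal n = (3, -2, 6) (|n| = 7), the distance is |0 − (-1)|/|n| = 1/7.

1/7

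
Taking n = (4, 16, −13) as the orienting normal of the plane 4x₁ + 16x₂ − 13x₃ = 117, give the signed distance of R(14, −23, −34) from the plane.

n·R − 117 = 13.
|n| = 21, so the signed distance is 13/21.

13/21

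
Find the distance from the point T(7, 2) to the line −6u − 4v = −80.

15/√13

The normal to the line is n = (−6, −4) with |n| = 2√13.
|n·T − (-80)| = |-50 − (-80)| = 30, so the distance is 30/(2√13) = 15√13/13.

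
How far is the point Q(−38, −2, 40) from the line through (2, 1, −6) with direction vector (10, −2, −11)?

Direction vector d = (10, −2, −11).
AP = (−40, −3, 46), and AP × d = (125, 20, 110).
|AP × d|² = 28125 and |d|² = 225, so the distance is √(28125/225) = √125 = 5√5.

5√5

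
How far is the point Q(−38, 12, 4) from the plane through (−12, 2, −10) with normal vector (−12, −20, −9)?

14/25

The plane has equation n·(r − (−12, 2, −10)) = 0, i.e. n·r = 194.
Then n·(−38, 12, 4) − 194 = −14.
|n| = √(144 + 400 + 81) = 25, so the distance is |-14|/25 = 14/25.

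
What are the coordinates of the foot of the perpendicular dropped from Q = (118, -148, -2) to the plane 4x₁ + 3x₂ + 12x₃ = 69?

n = (4, 3, 12), |n|² = 169, and n·Q − 69 = -65.
t = -65/169 = -5/13, so the foot is Q − t·n = (118, -148, -2) − (-5/13)·(4, 3, 12) = (1554/13, -1909/13, 34/13).

(1554/13, -1909/13, 34/13)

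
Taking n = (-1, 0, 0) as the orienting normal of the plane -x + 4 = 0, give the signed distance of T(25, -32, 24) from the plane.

n·T − (-4) = -21.
|n| = 1, so the signed distance is -21/1 = -21.

-21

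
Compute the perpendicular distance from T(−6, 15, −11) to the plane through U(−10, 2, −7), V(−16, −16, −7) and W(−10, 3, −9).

2/√41

UV = (−6, −18, 0) and UW = (0, 1, −2), so a normal is n = UV × UW = (36, −12, −6).
Then n·(−6, 15, −11) − (−342) = 12.
|n| = √(1296 + 144 + 36) = 6√41, so the distance is |12|/(6√41) = 2/√41.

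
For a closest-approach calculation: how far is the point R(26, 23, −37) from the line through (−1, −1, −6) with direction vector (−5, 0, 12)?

√745

Direction vector d = (−5, 0, 12).
AP = (27, 24, −31), and AP × d = (288, −169, 120).
|AP × d|² = 125905 and |d|² = 169, so the distance is √(125905/169) = √745.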